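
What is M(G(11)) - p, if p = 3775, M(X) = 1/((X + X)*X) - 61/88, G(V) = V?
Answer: -3654867/968 ≈ -3775.7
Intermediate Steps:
M(X) = -61/88 + 1/(2*X**2) (M(X) = 1/(((2*X))*X) - 61*1/88 = (1/(2*X))/X - 61/88 = 1/(2*X**2) - 61/88 = -61/88 + 1/(2*X**2))
M(G(11)) - p = (-61/88 + (1/2)/11**2) - 1*3775 = (-61/88 + (1/2)*(1/121)) - 3775 = (-61/88 + 1/242) - 3775 = -667/968 - 3775 = -3654867/968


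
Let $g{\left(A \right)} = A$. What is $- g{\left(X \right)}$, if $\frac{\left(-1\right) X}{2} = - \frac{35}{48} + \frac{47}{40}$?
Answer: $\frac{107}{120} \approx 0.89167$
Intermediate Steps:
$X = - \frac{107}{120}$ ($X = - 2 \left(- \frac{35}{48} + \frac{47}{40}\right) = \left(-2\right) \frac{107}{240} = - \frac{107}{120} \approx -0.89167$)
$- g{\left(X \right)} = \left(-1\right) \left(- \frac{107}{120}\right) = \frac{107}{120}$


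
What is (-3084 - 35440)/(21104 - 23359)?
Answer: 38524/2255 ≈ 17.084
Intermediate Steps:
(-3084 - 35440)/(21104 - 23359) = -38524/(-2255) = -38524*(-1/2255) = 38524/2255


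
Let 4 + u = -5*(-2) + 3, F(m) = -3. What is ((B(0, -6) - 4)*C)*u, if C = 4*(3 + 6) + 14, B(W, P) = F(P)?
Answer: -3150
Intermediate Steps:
B(W, P) = -3
C = 50 (C = 4*9 + 14 = 36 + 14 = 50)
u = 9 (u = -4 + (-5*(-2) + 3) = -4 + (10 + 3) = -4 + 13 = 9)
((B(0, -6) - 4)*C)*u = ((-3 - 4)*50)*9 = -7*50*9 = -350*9 = -3150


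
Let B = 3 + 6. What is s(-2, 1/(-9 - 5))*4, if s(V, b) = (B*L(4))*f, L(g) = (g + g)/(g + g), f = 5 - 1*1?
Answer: 144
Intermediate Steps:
f = 4 (f = 5 - 1 = 4)
L(g) = 1 (L(g) = (2*g)/((2*g)) = (2*g)*(1/(2*g)) = 1)
B = 9
s(V, b) = 36 (s(V, b) = (9*1)*4 = 9*4 = 36)
s(-2, 1/(-9 - 5))*4 = 36*4 = 144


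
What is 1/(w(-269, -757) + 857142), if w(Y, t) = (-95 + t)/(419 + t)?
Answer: 169/144857424 ≈ 1.1667e-6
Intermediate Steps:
w(Y, t) = (-95 + t)/(419 + t)
1/(w(-269, -757) + 857142) = 1/((-95 - 757)/(419 - 757) + 857142) = 1/(-852/(-338) + 857142) = 1/(-1/338*(-852) + 857142) = 1/(426/169 + 857142) = 1/(144857424/169) = 169/144857424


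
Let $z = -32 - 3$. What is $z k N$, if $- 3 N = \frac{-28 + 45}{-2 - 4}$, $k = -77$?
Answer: $\frac{45815}{18} \approx 2545.3$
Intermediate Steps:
$z = -35$
$N = \frac{17}{18}$ ($N = - \frac{\left(-28 + 45\right) \frac{1}{-2 - 4}}{3} = - \frac{17 \frac{1}{-6}}{3} = - \frac{17 \left(- \frac{1}{6}\right)}{3} = \left(- \frac{1}{3}\right) \left(- \frac{17}{6}\right) = \frac{17}{18} \approx 0.94444$)
$z k N = \left(-35\right) \left(-77\right) \frac{17}{18} = 2695 \cdot \frac{17}{18} = \frac{45815}{18}$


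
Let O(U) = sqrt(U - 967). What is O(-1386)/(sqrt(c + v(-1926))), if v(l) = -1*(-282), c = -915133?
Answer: sqrt(2152644403)/914851 ≈ 0.050715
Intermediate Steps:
O(U) = sqrt(-967 + U)
v(l) = 282
O(-1386)/(sqrt(c + v(-1926))) = sqrt(-967 - 1386)/(sqrt(-915133 + 282)) = sqrt(-2353)/(sqrt(-914851)) = (I*sqrt(2353))/((I*sqrt(914851))) = (I*sqrt(2353))*(-I*sqrt(914851)/914851) = sqrt(2152644403)/914851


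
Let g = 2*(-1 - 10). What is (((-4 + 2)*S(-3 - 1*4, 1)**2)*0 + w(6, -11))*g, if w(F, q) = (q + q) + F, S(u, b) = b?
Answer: 352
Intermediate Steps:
w(F, q) = F + 2*q (w(F, q) = 2*q + F = F + 2*q)
g = -22 (g = 2*(-11) = -22)
(((-4 + 2)*S(-3 - 1*4, 1)**2)*0 + w(6, -11))*g = (((-4 + 2)*1**2)*0 + (6 + 2*(-11)))*(-22) = (-2*1*0 + (6 - 22))*(-22) = (-2*0 - 16)*(-22) = (0 - 16)*(-22) = -16*(-22) = 352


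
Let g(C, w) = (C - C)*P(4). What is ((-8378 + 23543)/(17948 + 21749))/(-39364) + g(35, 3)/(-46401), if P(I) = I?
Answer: -15165/1562632708 ≈ -9.7048e-6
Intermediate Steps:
g(C, w) = 0 (g(C, w) = (C - C)*4 = 0*4 = 0)
((-8378 + 23543)/(17948 + 21749))/(-39364) + g(35, 3)/(-46401) = ((-8378 + 23543)/(17948 + 21749))/(-39364) + 0/(-46401) = (15165/39697)*(-1/39364) + 0*(-1/46401) = (15165*(1/39697))*(-1/39364) + 0 = (15165/39697)*(-1/39364) + 0 = -15165/1562632708 + 0 = -15165/1562632708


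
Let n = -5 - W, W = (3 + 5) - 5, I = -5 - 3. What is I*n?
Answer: 64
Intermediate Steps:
I = -8
W = 3 (W = 8 - 5 = 3)
n = -8 (n = -5 - 1*3 = -5 - 3 = -8)
I*n = -8*(-8) = 64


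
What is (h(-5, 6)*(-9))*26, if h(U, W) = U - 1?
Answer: 1404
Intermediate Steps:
h(U, W) = -1 + U
(h(-5, 6)*(-9))*26 = ((-1 - 5)*(-9))*26 = -6*(-9)*26 = 54*26 = 1404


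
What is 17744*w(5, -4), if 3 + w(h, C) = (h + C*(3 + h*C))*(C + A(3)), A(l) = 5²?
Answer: 27148320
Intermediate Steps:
A(l) = 25
w(h, C) = -3 + (25 + C)*(h + C*(3 + C*h)) (w(h, C) = -3 + (h + C*(3 + h*C))*(C + 25) = -3 + (h + C*(3 + C*h))*(25 + C) = -3 + (25 + C)*(h + C*(3 + C*h)))
17744*w(5, -4) = 17744*(-3 + 3*(-4)² + 25*5 + 75*(-4) - 4*5 + 5*(-4)³ + 25*5*(-4)²) = 17744*(-3 + 3*16 + 125 - 300 - 20 + 5*(-64) + 25*5*16) = 17744*(-3 + 48 + 125 - 300 - 20 - 320 + 2000) = 17744*1530 = 27148320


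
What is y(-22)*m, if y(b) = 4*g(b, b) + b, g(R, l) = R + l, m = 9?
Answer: -1782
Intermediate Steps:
y(b) = 9*b (y(b) = 4*(b + b) + b = 4*(2*b) + b = 8*b + b = 9*b)
y(-22)*m = (9*(-22))*9 = -198*9 = -1782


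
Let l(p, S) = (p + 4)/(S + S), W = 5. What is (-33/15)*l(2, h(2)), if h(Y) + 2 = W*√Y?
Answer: -33/115 - 33*√2/46 ≈ -1.3015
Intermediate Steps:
h(Y) = -2 + 5*√Y
l(p, S) = (4 + p)/(2*S) (l(p, S) = (4 + p)/((2*S)) = (4 + p)*(1/(2*S)) = (4 + p)/(2*S))
(-33/15)*l(2, h(2)) = (-33/15)*((4 + 2)/(2*(-2 + 5*√2))) = (-33*1/15)*((½)*6/(-2 + 5*√2)) = -33/(5*(-2 + 5*√2))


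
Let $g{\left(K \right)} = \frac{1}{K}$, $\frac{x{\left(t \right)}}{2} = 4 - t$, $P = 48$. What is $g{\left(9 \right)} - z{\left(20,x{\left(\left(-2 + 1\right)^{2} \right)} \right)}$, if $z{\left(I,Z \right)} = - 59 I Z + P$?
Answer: $\frac{63289}{9} \approx 7032.1$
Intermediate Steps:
$x{\left(t \right)} = 8 - 2 t$ ($x{\left(t \right)} = 2 \left(4 - t\right) = 8 - 2 t$)
$z{\left(I,Z \right)} = 48 - 59 I Z$ ($z{\left(I,Z \right)} = - 59 I Z + 48 = 48 - 59 I Z$)
$g{\left(9 \right)} - z{\left(20,x{\left(\left(-2 + 1\right)^{2} \right)} \right)} = \frac{1}{9} - \left(48 - 1180 \left(8 - 2 \left(-2 + 1\right)^{2}\right)\right) = \frac{1}{9} - \left(48 - 1180 \left(8 - 2 \left(-1\right)^{2}\right)\right) = \frac{1}{9} - \left(48 - 1180 \left(8 - 2\right)\right) = \frac{1}{9} - \left(48 - 1180 \cdot 6\right) = \frac{1}{9} - \left(48 - 7080\right) = \frac{1}{9} - -7032 = \frac{1}{9} + 7032 = \frac{63289}{9}$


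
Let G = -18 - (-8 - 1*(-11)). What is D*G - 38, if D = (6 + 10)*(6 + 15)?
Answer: -7094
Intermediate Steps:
G = -21 (G = -18 - (-8 + 11) = -18 - 1*3 = -18 - 3 = -21)
D = 336 (D = 16*21 = 336)
D*G - 38 = 336*(-21) - 38 = -7056 - 38 = -7094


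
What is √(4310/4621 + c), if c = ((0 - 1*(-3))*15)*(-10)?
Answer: 2*I*√2397305485/4621 ≈ 21.191*I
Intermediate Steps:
c = -450 (c = ((0 + 3)*15)*(-10) = (3*15)*(-10) = 45*(-10) = -450)
√(4310/4621 + c) = √(4310/4621 - 450) = √(-2075140/4621) = 2*I*√2397305485/4621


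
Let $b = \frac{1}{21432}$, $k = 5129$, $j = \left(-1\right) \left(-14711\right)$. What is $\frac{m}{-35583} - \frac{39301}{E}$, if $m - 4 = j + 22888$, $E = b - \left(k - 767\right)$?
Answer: $\frac{26456157995707}{3326525966289} \approx 7.9531$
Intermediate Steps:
$j = 14711$
$b = \frac{1}{21432} \approx 4.6659 \cdot 10^{-5}$
$E = - \frac{93486383}{21432}$ ($E = \frac{1}{21432} - \left(5129 - 767\right) = \frac{1}{21432} - 4362 = - \frac{93486383}{21432} \approx -4362.0$)
$m = 37603$ ($m = 4 + \left(14711 + 22888\right) = 4 + 37599 = 37603$)
$\frac{m}{-35583} - \frac{39301}{E} = \frac{37603}{-35583} - \frac{39301}{- \frac{93486383}{21432}} = 37603 \left(- \frac{1}{35583}\right) - - \frac{842299032}{93486383} = - \frac{37603}{35583} + \frac{842299032}{93486383} = \frac{26456157995707}{3326525966289}$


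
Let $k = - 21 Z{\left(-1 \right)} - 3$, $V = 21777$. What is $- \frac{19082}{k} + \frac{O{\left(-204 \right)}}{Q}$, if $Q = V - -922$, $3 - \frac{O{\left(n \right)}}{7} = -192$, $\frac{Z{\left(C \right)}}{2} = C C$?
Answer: $\frac{433203743}{1021455} \approx 424.1$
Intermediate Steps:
$Z{\left(C \right)} = 2 C^{2}$ ($Z{\left(C \right)} = 2 C C = 2 C^{2}$)
$O{\left(n \right)} = 1365$ ($O{\left(n \right)} = 21 - -1344 = 21 + 1344 = 1365$)
$Q = 22699$ ($Q = 21777 - -922 = 21777 + 922 = 22699$)
$k = -45$ ($k = - 21 \cdot 2 \left(-1\right)^{2} - 3 = - 21 \cdot 2 \cdot 1 - 3 = \left(-21\right) 2 - 3 = -42 - 3 = -45$)
$- \frac{19082}{k} + \frac{O{\left(-204 \right)}}{Q} = - \frac{19082}{-45} + \frac{1365}{22699} = \left(-19082\right) \left(- \frac{1}{45}\right) + 1365 \cdot \frac{1}{22699} = \frac{19082}{45} + \frac{1365}{22699} = \frac{433203743}{1021455}$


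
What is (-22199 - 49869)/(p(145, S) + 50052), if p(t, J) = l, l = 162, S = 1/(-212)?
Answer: -36034/25107 ≈ -1.4352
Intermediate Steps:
S = -1/212 ≈ -0.0047170
p(t, J) = 162
(-22199 - 49869)/(p(145, S) + 50052) = (-22199 - 49869)/(162 + 50052) = -72068/50214 = -72068*1/50214 = -36034/25107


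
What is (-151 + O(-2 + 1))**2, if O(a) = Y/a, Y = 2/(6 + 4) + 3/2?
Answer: 2331729/100 ≈ 23317.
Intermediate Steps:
Y = 17/10 (Y = 2/10 + 3*(1/2) = 2*(1/10) + 3/2 = 1/5 + 3/2 = 17/10 ≈ 1.7000)
O(a) = 17/(10*a)
(-151 + O(-2 + 1))**2 = (-151 + 17/(10*(-2 + 1)))**2 = (-151 + (17/10)/(-1))**2 = (-151 + (17/10)*(-1))**2 = (-151 - 17/10)**2 = (-1527/10)**2 = 2331729/100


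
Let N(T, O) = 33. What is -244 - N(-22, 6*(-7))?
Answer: -277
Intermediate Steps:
-244 - N(-22, 6*(-7)) = -244 - 1*33 = -244 - 33 = -277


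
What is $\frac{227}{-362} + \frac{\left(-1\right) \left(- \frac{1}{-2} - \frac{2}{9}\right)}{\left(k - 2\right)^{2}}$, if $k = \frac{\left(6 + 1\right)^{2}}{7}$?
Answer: $- \frac{5198}{8145} \approx -0.63818$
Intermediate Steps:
$k = 7$ ($k = 7^{2} \cdot \frac{1}{7} = 49 \cdot \frac{1}{7} = 7$)
$\frac{227}{-362} + \frac{\left(-1\right) \left(- \frac{1}{-2} - \frac{2}{9}\right)}{\left(k - 2\right)^{2}} = \frac{227}{-362} + \frac{\left(-1\right) \left(- \frac{1}{-2} - \frac{2}{9}\right)}{\left(7 - 2\right)^{2}} = 227 \left(- \frac{1}{362}\right) + \frac{\left(-1\right) \left(\left(-1\right) \left(- \frac{1}{2}\right) - \frac{2}{9}\right)}{5^{2}} = - \frac{227}{362} + \frac{\left(-1\right) \left(\frac{1}{2} - \frac{2}{9}\right)}{25} = - \frac{227}{362} + \left(-1\right) \frac{5}{18} \cdot \frac{1}{25} = - \frac{227}{362} - \frac{1}{90} = - \frac{5198}{8145}$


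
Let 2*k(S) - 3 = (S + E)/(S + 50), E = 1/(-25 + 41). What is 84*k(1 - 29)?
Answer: 12789/176 ≈ 72.665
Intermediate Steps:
E = 1/16 ≈ 0.062500
k(S) = 3/2 + (1/16 + S)/(2*(50 + S)) (k(S) = 3/2 + ((S + 1/16)/(S + 50))/2 = 3/2 + ((1/16 + S)/(50 + S))/2 = 3/2 + (1/16 + S)/(2*(50 + S)))
84*k(1 - 29) = 84*((2401 + 64*(1 - 29))/(32*(50 + (1 - 29)))) = 84*((2401 + 64*(-28))/(32*(50 - 28))) = 84*((1/32)*(2401 - 1792)/22) = 84*((1/32)*(1/22)*609) = 84*(609/704) = 12789/176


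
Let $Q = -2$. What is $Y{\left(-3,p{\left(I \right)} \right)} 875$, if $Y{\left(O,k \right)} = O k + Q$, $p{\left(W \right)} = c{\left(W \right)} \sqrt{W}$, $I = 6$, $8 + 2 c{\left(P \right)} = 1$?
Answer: $-1750 + \frac{18375 \sqrt{6}}{2} \approx 20755.0$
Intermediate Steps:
$c{\left(P \right)} = - \frac{7}{2}$ ($c{\left(P \right)} = -4 + \frac{1}{2} \cdot 1 = -4 + \frac{1}{2} = - \frac{7}{2}$)
$p{\left(W \right)} = - \frac{7 \sqrt{W}}{2}$
$Y{\left(O,k \right)} = -2 + O k$ ($Y{\left(O,k \right)} = O k - 2 = -2 + O k$)
$Y{\left(-3,p{\left(I \right)} \right)} 875 = \left(-2 - 3 \left(- \frac{7 \sqrt{6}}{2}\right)\right) 875 = \left(-2 + \frac{21 \sqrt{6}}{2}\right) 875 = -1750 + \frac{18375 \sqrt{6}}{2}$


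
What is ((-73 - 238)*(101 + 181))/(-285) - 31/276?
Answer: 8065639/26220 ≈ 307.61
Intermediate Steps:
((-73 - 238)*(101 + 181))/(-285) - 31/276 = -311*282*(-1/285) - 31*1/276 = -87702*(-1/285) - 31/276 = 29234/95 - 31/276 = 8065639/26220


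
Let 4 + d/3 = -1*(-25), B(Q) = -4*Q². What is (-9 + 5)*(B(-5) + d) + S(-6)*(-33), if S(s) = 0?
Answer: 148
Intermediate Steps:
d = 63 (d = -12 + 3*(-1*(-25)) = -12 + 3*25 = -12 + 75 = 63)
(-9 + 5)*(B(-5) + d) + S(-6)*(-33) = (-9 + 5)*(-4*(-5)² + 63) + 0*(-33) = -4*(-4*25 + 63) + 0 = -4*(-100 + 63) + 0 = -4*(-37) + 0 = 148 + 0 = 148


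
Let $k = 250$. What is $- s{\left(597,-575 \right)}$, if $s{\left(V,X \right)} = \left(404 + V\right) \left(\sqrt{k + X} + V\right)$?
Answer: $-597597 - 5005 i \sqrt{13} \approx -5.976 \cdot 10^{5} - 18046.0 i$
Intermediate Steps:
$s{\left(V,X \right)} = \left(404 + V\right) \left(V + \sqrt{250 + X}\right)$ ($s{\left(V,X \right)} = \left(404 + V\right) \left(\sqrt{250 + X} + V\right) = \left(404 + V\right) \left(V + \sqrt{250 + X}\right)$)
$- s{\left(597,-575 \right)} = - (597^{2} + 404 \cdot 597 + 404 \sqrt{250 - 575} + 597 \sqrt{250 - 575}) = - (356409 + 241188 + 404 \sqrt{-325} + 597 \sqrt{-325}) = - (356409 + 241188 + 404 \cdot 5 i \sqrt{13} + 597 \cdot 5 i \sqrt{13}) = - (356409 + 241188 + 2020 i \sqrt{13} + 2985 i \sqrt{13}) = - (597597 + 5005 i \sqrt{13}) = -597597 - 5005 i \sqrt{13}$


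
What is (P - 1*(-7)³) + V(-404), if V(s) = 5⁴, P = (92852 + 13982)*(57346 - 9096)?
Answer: 5154741468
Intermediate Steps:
P = 5154740500 (P = 106834*48250 = 5154740500)
V(s) = 625
(P - 1*(-7)³) + V(-404) = (5154740500 - 1*(-7)³) + 625 = (5154740500 - 1*(-343)) + 625 = (5154740500 + 343) + 625 = 5154740843 + 625 = 5154741468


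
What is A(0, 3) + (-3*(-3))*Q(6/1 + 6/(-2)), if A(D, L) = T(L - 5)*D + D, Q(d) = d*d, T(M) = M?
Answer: 81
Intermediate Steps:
Q(d) = d**2
A(D, L) = D + D*(-5 + L) (A(D, L) = (L - 5)*D + D = (-5 + L)*D + D = D*(-5 + L) + D = D + D*(-5 + L))
A(0, 3) + (-3*(-3))*Q(6/1 + 6/(-2)) = 0*(-4 + 3) + (-3*(-3))*(6/1 + 6/(-2))**2 = 0*(-1) + 9*(6*1 + 6*(-1/2))**2 = 0 + 9*(6 - 3)**2 = 0 + 9*3**2 = 0 + 9*9 = 0 + 81 = 81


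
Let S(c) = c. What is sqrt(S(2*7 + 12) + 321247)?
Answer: 3*sqrt(35697) ≈ 566.81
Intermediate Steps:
sqrt(S(2*7 + 12) + 321247) = sqrt((2*7 + 12) + 321247) = sqrt((14 + 12) + 321247) = sqrt(26 + 321247) = sqrt(321273) = 3*sqrt(35697)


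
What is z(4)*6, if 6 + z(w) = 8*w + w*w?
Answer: 252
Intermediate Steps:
z(w) = -6 + w² + 8*w (z(w) = -6 + (8*w + w*w) = -6 + (8*w + w²) = -6 + (w² + 8*w) = -6 + w² + 8*w)
z(4)*6 = (-6 + 4² + 8*4)*6 = (-6 + 16 + 32)*6 = 42*6 = 252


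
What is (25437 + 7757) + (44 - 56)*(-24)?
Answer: 33482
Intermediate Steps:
(25437 + 7757) + (44 - 56)*(-24) = 33194 - 12*(-24) = 33194 + 288 = 33482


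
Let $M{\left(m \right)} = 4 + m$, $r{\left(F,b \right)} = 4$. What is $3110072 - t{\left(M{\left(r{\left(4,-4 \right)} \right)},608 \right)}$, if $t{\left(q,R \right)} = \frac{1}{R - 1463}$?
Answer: $\frac{2659111561}{855} \approx 3.1101 \cdot 10^{6}$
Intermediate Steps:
$t{\left(q,R \right)} = \frac{1}{-1463 + R}$
$3110072 - t{\left(M{\left(r{\left(4,-4 \right)} \right)},608 \right)} = 3110072 - \frac{1}{-1463 + 608} = 3110072 - \frac{1}{-855} = 3110072 - - \frac{1}{855} = 3110072 + \frac{1}{855} = \frac{2659111561}{855}$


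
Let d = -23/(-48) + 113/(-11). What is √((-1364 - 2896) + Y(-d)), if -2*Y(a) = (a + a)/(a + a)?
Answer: I*√17042/2 ≈ 65.272*I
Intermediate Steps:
d = -5171/528 (d = -23*(-1/48) + 113*(-1/11) = 23/48 - 113/11 = -5171/528 ≈ -9.7936)
Y(a) = -½ (Y(a) = -(a + a)/(2*(a + a)) = -2*a/(2*(2*a)) = -2*a*1/(2*a)/2 = -½*1 = -½)
√((-1364 - 2896) + Y(-d)) = √((-1364 - 2896) - ½) = √(-4260 - ½) = √(-8521/2) = I*√17042/2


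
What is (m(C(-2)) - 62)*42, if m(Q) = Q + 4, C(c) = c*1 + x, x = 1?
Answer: -2478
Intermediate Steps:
C(c) = 1 + c (C(c) = c*1 + 1 = c + 1 = 1 + c)
m(Q) = 4 + Q
(m(C(-2)) - 62)*42 = ((4 + (1 - 2)) - 62)*42 = ((4 - 1) - 62)*42 = (3 - 62)*42 = -59*42 = -2478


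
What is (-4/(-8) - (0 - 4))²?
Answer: 81/4 ≈ 20.250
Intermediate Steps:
(-4/(-8) - (0 - 4))² = (-4*(-⅛) - 1*(-4))² = (½ + 4)² = (9/2)² = 81/4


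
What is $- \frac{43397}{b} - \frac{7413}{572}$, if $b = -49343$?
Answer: $- \frac{340956575}{28224196} \approx -12.08$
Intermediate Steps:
$- \frac{43397}{b} - \frac{7413}{572} = - \frac{43397}{-49343} - \frac{7413}{572} = \left(-43397\right) \left(- \frac{1}{49343}\right) - \frac{7413}{572} = \frac{43397}{49343} - \frac{7413}{572} = - \frac{340956575}{28224196}$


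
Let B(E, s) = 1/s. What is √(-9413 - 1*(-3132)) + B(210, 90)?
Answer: 1/90 + I*√6281 ≈ 0.011111 + 79.253*I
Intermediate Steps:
√(-9413 - 1*(-3132)) + B(210, 90) = √(-9413 - 1*(-3132)) + 1/90 = √(-9413 + 3132) + 1/90 = √(-6281) + 1/90 = I*√6281 + 1/90 = 1/90 + I*√6281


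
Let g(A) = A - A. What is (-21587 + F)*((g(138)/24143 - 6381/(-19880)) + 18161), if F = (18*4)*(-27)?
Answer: -8495798392391/19880 ≈ -4.2735e+8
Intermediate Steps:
g(A) = 0
F = -1944 (F = 72*(-27) = -1944)
(-21587 + F)*((g(138)/24143 - 6381/(-19880)) + 18161) = (-21587 - 1944)*((0/24143 - 6381/(-19880)) + 18161) = -23531*((0*(1/24143) - 6381*(-1/19880)) + 18161) = -23531*((0 + 6381/19880) + 18161) = -23531*(6381/19880 + 18161) = -23531*361047061/19880 = -8495798392391/19880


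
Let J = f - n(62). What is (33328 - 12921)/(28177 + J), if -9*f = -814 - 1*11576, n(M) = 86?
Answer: 61221/88403 ≈ 0.69252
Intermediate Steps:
f = 4130/3 (f = -(-814 - 1*11576)/9 = -(-814 - 11576)/9 = -⅑*(-12390) = 4130/3 ≈ 1376.7)
J = 3872/3 (J = 4130/3 - 1*86 = 4130/3 - 86 = 3872/3 ≈ 1290.7)
(33328 - 12921)/(28177 + J) = (33328 - 12921)/(28177 + 3872/3) = 20407/(88403/3) = 20407*(3/88403) = 61221/88403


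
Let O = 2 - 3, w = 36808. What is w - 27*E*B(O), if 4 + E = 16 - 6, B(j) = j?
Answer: 36970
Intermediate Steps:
O = -1
E = 6 (E = -4 + (16 - 6) = -4 + 10 = 6)
w - 27*E*B(O) = 36808 - 27*6*(-1) = 36808 - 162*(-1) = 36808 - 1*(-162) = 36808 + 162 = 36970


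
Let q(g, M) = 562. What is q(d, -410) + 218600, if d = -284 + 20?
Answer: 219162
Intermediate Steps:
d = -264
q(d, -410) + 218600 = 562 + 218600 = 219162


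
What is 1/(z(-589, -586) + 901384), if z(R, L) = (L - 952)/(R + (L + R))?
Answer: 882/795021457 ≈ 1.1094e-6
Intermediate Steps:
z(R, L) = (-952 + L)/(L + 2*R)
1/(z(-589, -586) + 901384) = 1/((-952 - 586)/(-586 + 2*(-589)) + 901384) = 1/(-1538/(-586 - 1178) + 901384) = 1/(-1538/(-1764) + 901384) = 1/(-1/1764*(-1538) + 901384) = 1/(769/882 + 901384) = 1/(795021457/882) = 882/795021457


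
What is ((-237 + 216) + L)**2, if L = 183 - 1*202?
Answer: 1600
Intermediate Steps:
L = -19 (L = 183 - 202 = -19)
((-237 + 216) + L)**2 = ((-237 + 216) - 19)**2 = (-21 - 19)**2 = (-40)**2 = 1600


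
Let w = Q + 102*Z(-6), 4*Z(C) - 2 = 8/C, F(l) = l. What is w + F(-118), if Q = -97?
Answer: -198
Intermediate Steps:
Z(C) = 1/2 + 2/C (Z(C) = 1/2 + (8/C)/4 = 1/2 + 2/C)
w = -80 (w = -97 + 102*((1/2)*(4 - 6)/(-6)) = -97 + 102*((1/2)*(-1/6)*(-2)) = -97 + 102*(1/6) = -97 + 17 = -80)
w + F(-118) = -80 - 118 = -198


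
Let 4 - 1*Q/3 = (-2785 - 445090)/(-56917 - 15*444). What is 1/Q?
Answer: -63577/580701 ≈ -0.10948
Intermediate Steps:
Q = -580701/63577 (Q = 12 - 3*(-2785 - 445090)/(-56917 - 15*444) = 12 - (-1343625)/(-56917 - 6660) = 12 - (-1343625)/(-63577) = 12 - (-1343625)*(-1)/63577 = 12 - 3*447875/63577 = 12 - 1343625/63577 = -580701/63577 ≈ -9.1338)
1/Q = 1/(-580701/63577) = -63577/580701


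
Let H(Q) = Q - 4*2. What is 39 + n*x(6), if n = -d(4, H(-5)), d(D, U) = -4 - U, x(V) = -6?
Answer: 93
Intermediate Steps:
H(Q) = -8 + Q (H(Q) = Q - 8 = -8 + Q)
n = -9 (n = -(-4 - (-8 - 5)) = -(-4 - 1*(-13)) = -(-4 + 13) = -1*9 = -9)
39 + n*x(6) = 39 - 9*(-6) = 39 + 54 = 93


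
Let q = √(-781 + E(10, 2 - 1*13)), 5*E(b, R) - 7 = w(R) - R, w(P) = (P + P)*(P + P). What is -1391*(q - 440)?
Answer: 612040 - 1391*I*√17015/5 ≈ 6.1204e+5 - 36289.0*I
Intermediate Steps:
w(P) = 4*P² (w(P) = (2*P)*(2*P) = 4*P²)
E(b, R) = 7/5 - R/5 + 4*R²/5 (E(b, R) = 7/5 + (4*R² - R)/5 = 7/5 + (-R + 4*R²)/5 = 7/5 + (-R/5 + 4*R²/5) = 7/5 - R/5 + 4*R²/5)
q = I*√17015/5 (q = √(-781 + (7/5 - (2 - 1*13)/5 + 4*(2 - 1*13)²/5)) = √(-781 + (7/5 - (2 - 13)/5 + 4*(2 - 13)²/5)) = √(-781 + (7/5 - ⅕*(-11) + (⅘)*(-11)²)) = √(-781 + (7/5 + 11/5 + (⅘)*121)) = √(-781 + (7/5 + 11/5 + 484/5)) = √(-781 + 502/5) = √(-3403/5) = I*√17015/5 ≈ 26.088*I)
-1391*(q - 440) = -1391*(I*√17015/5 - 440) = -1391*(-440 + I*√17015/5) = 612040 - 1391*I*√17015/5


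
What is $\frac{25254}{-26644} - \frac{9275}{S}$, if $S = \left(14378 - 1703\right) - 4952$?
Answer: $- \frac{221079871}{102885806} \approx -2.1488$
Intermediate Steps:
$S = 7723$ ($S = 12675 - 4952 = 7723$)
$\frac{25254}{-26644} - \frac{9275}{S} = \frac{25254}{-26644} - \frac{9275}{7723} = 25254 \left(- \frac{1}{26644}\right) - \frac{9275}{7723} = - \frac{12627}{13322} - \frac{9275}{7723} = - \frac{221079871}{102885806}$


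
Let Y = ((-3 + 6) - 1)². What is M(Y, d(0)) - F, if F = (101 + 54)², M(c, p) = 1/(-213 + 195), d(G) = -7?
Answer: -432451/18 ≈ -24025.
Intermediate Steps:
Y = 4 (Y = (3 - 1)² = 2² = 4)
M(c, p) = -1/18 (M(c, p) = 1/(-18) = -1/18)
F = 24025 (F = 155² = 24025)
M(Y, d(0)) - F = -1/18 - 1*24025 = -1/18 - 24025 = -432451/18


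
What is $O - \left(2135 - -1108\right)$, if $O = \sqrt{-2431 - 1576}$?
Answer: $-3243 + i \sqrt{4007} \approx -3243.0 + 63.301 i$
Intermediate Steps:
$O = i \sqrt{4007}$ ($O = \sqrt{-4007} = i \sqrt{4007} \approx 63.301 i$)
$O - \left(2135 - -1108\right) = i \sqrt{4007} - \left(2135 - -1108\right) = i \sqrt{4007} - \left(2135 + 1108\right) = i \sqrt{4007} - 3243 = -3243 + i \sqrt{4007}$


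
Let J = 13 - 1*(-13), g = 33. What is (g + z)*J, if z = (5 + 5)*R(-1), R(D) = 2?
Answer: 1378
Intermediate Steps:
z = 20 (z = (5 + 5)*2 = 10*2 = 20)
J = 26 (J = 13 + 13 = 26)
(g + z)*J = (33 + 20)*26 = 53*26 = 1378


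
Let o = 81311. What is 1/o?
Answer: 1/81311 ≈ 1.2298e-5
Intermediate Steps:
1/o = 1/81311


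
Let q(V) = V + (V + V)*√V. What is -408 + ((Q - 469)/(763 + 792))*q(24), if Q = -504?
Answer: -657792/1555 - 93408*√6/1555 ≈ -570.16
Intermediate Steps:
q(V) = V + 2*V^(3/2) (q(V) = V + (2*V)*√V = V + 2*V^(3/2))
-408 + ((Q - 469)/(763 + 792))*q(24) = -408 + ((-504 - 469)/(763 + 792))*(24 + 2*24^(3/2)) = -408 + (-973/1555)*(24 + 2*(48*√6)) = -408 + (-973*1/1555)*(24 + 96*√6) = -408 - 973*(24 + 96*√6)/1555 = -408 + (-23352/1555 - 93408*√6/1555) = -657792/1555 - 93408*√6/1555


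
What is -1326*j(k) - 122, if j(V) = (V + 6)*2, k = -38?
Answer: 84742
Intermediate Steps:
j(V) = 12 + 2*V (j(V) = (6 + V)*2 = 12 + 2*V)
-1326*j(k) - 122 = -1326*(12 + 2*(-38)) - 122 = -1326*(12 - 76) - 122 = -1326*(-64) - 122 = 84864 - 122 = 84742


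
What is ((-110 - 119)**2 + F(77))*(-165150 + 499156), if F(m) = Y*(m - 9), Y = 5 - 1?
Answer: 17606458278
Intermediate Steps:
Y = 4
F(m) = -36 + 4*m (F(m) = 4*(m - 9) = 4*(-9 + m) = -36 + 4*m)
((-110 - 119)**2 + F(77))*(-165150 + 499156) = ((-110 - 119)**2 + (-36 + 4*77))*(-165150 + 499156) = ((-229)**2 + (-36 + 308))*334006 = (52441 + 272)*334006 = 52713*334006 = 17606458278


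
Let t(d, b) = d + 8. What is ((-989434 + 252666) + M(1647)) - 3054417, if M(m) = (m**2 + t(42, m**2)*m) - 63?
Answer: -996289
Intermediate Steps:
t(d, b) = 8 + d
M(m) = -63 + m**2 + 50*m (M(m) = (m**2 + (8 + 42)*m) - 63 = (m**2 + 50*m) - 63 = -63 + m**2 + 50*m)
((-989434 + 252666) + M(1647)) - 3054417 = ((-989434 + 252666) + (-63 + 1647**2 + 50*1647)) - 3054417 = (-736768 + (-63 + 2712609 + 82350)) - 3054417 = (-736768 + 2794896) - 3054417 = 2058128 - 3054417 = -996289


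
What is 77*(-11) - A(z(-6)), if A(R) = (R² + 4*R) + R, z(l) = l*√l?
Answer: -631 + 30*I*√6 ≈ -631.0 + 73.485*I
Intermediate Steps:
z(l) = l^(3/2)
A(R) = R² + 5*R
77*(-11) - A(z(-6)) = 77*(-11) - (-6)^(3/2)*(5 + (-6)^(3/2)) = -847 - (-6*I*√6)*(5 - 6*I*√6) = -847 - (-6)*I*√6*(5 - 6*I*√6) = -847 + 6*I*√6*(5 - 6*I*√6)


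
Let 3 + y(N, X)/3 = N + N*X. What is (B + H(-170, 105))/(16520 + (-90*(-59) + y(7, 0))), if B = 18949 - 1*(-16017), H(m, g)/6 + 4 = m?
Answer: 16961/10921 ≈ 1.5531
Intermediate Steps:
H(m, g) = -24 + 6*m
y(N, X) = -9 + 3*N + 3*N*X (y(N, X) = -9 + 3*(N + N*X) = -9 + (3*N + 3*N*X) = -9 + 3*N + 3*N*X)
B = 34966 (B = 18949 + 16017 = 34966)
(B + H(-170, 105))/(16520 + (-90*(-59) + y(7, 0))) = (34966 + (-24 + 6*(-170)))/(16520 + (-90*(-59) + (-9 + 3*7 + 3*7*0))) = (34966 + (-24 - 1020))/(16520 + (5310 + (-9 + 21 + 0))) = (34966 - 1044)/(16520 + (5310 + 12)) = 33922/(16520 + 5322) = 33922/21842 = 33922*(1/21842) = 16961/10921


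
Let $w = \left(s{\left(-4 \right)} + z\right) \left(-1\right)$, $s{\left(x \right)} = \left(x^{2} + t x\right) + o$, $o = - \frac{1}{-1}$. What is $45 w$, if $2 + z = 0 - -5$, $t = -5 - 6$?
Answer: $-2880$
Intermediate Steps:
$o = 1$ ($o = \left(-1\right) \left(-1\right) = 1$)
$t = -11$ ($t = -5 - 6 = -11$)
$s{\left(x \right)} = 1 + x^{2} - 11 x$ ($s{\left(x \right)} = \left(x^{2} - 11 x\right) + 1 = 1 + x^{2} - 11 x$)
$z = 3$ ($z = -2 + \left(0 - -5\right) = -2 + \left(0 + 5\right) = -2 + 5 = 3$)
$w = -64$ ($w = \left(\left(1 + \left(-4\right)^{2} - -44\right) + 3\right) \left(-1\right) = \left(\left(1 + 16 + 44\right) + 3\right) \left(-1\right) = \left(61 + 3\right) \left(-1\right) = 64 \left(-1\right) = -64$)
$45 w = 45 \left(-64\right) = -2880$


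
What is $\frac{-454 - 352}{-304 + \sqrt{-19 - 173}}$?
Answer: $\frac{7657}{2894} + \frac{403 i \sqrt{3}}{5788} \approx 2.6458 + 0.1206 i$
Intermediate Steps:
$\frac{-454 - 352}{-304 + \sqrt{-19 - 173}} = - \frac{806}{-304 + \sqrt{-192}} = - \frac{806}{-304 + 8 i \sqrt{3}}$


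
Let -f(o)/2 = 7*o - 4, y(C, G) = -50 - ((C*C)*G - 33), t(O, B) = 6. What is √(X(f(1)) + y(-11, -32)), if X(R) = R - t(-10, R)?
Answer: 3*√427 ≈ 61.992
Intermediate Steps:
y(C, G) = -17 - G*C² (y(C, G) = -50 - (C²*G - 33) = -50 - (G*C² - 33) = -50 - (-33 + G*C²) = -50 + (33 - G*C²) = -17 - G*C²)
f(o) = 8 - 14*o (f(o) = -2*(7*o - 4) = -2*(-4 + 7*o) = 8 - 14*o)
X(R) = -6 + R (X(R) = R - 1*6 = R - 6 = -6 + R)
√(X(f(1)) + y(-11, -32)) = √((-6 + (8 - 14*1)) + (-17 - 1*(-32)*(-11)²)) = √((-6 + (8 - 14)) + (-17 - 1*(-32)*121)) = √((-6 - 6) + (-17 + 3872)) = √(-12 + 3855) = √3843 = 3*√427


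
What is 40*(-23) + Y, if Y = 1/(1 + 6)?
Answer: -6439/7 ≈ -919.86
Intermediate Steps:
Y = 1/7 ≈ 0.14286
40*(-23) + Y = 40*(-23) + 1/7 = -920 + 1/7 = -6439/7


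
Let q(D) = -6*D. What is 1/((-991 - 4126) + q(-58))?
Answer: -1/4769 ≈ -0.00020969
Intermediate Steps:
1/((-991 - 4126) + q(-58)) = 1/((-991 - 4126) - 6*(-58)) = 1/(-5117 + 348) = 1/(-4769) = -1/4769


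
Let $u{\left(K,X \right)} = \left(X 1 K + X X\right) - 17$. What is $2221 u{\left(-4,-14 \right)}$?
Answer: $521935$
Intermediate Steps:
$u{\left(K,X \right)} = -17 + X^{2} + K X$ ($u{\left(K,X \right)} = \left(X K + X^{2}\right) - 17 = \left(K X + X^{2}\right) - 17 = \left(X^{2} + K X\right) - 17 = -17 + X^{2} + K X$)
$2221 u{\left(-4,-14 \right)} = 2221 \left(-17 + \left(-14\right)^{2} - -56\right) = 2221 \left(-17 + 196 + 56\right) = 2221 \cdot 235 = 521935$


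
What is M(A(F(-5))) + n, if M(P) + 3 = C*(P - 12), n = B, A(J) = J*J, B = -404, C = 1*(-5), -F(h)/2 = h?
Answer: -847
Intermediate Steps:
F(h) = -2*h
C = -5
A(J) = J**2
n = -404
M(P) = 57 - 5*P (M(P) = -3 - 5*(P - 12) = -3 - 5*(-12 + P) = -3 + (60 - 5*P) = 57 - 5*P)
M(A(F(-5))) + n = (57 - 5*(-2*(-5))**2) - 404 = (57 - 5*10**2) - 404 = (57 - 5*100) - 404 = (57 - 500) - 404 = -443 - 404 = -847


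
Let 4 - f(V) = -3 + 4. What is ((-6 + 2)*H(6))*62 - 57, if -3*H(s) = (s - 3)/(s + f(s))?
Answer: -265/9 ≈ -29.444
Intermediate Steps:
f(V) = 3 (f(V) = 4 - (-3 + 4) = 4 - 1*1 = 4 - 1 = 3)
H(s) = -(-3 + s)/(3*(3 + s)) (H(s) = -(s - 3)/(3*(s + 3)) = -(-3 + s)/(3*(3 + s)))
((-6 + 2)*H(6))*62 - 57 = ((-6 + 2)*((3 - 1*6)/(3*(3 + 6))))*62 - 57 = -4*(3 - 6)/(3*9)*62 - 57 = -4*(-3)/(3*9)*62 - 57 = -4*(-1/9)*62 - 57 = (4/9)*62 - 57 = 248/9 - 57 = -265/9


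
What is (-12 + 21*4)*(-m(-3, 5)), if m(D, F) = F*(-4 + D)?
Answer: 2520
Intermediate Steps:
(-12 + 21*4)*(-m(-3, 5)) = (-12 + 21*4)*(-5*(-4 - 3)) = (-12 + 84)*(-5*(-7)) = 72*(-1*(-35)) = 72*35 = 2520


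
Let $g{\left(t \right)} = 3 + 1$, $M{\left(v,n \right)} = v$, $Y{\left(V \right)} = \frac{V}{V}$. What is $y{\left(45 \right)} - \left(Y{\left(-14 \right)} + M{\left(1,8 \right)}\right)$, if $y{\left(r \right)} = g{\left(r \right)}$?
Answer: $2$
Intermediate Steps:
$Y{\left(V \right)} = 1$
$g{\left(t \right)} = 4$
$y{\left(r \right)} = 4$
$y{\left(45 \right)} - \left(Y{\left(-14 \right)} + M{\left(1,8 \right)}\right) = 4 - \left(1 + 1\right) = 4 - 2 = 2$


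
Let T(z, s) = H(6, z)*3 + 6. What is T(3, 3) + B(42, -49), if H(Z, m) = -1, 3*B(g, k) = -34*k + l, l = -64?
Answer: 537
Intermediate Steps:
B(g, k) = -64/3 - 34*k/3 (B(g, k) = (-34*k - 64)/3 = (-64 - 34*k)/3 = -64/3 - 34*k/3)
T(z, s) = 3 (T(z, s) = -1*3 + 6 = -3 + 6 = 3)
T(3, 3) + B(42, -49) = 3 + (-64/3 - 34/3*(-49)) = 3 + (-64/3 + 1666/3) = 3 + 534 = 537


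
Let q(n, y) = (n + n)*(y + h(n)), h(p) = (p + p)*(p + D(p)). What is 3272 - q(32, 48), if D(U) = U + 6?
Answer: -286520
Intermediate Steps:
D(U) = 6 + U
h(p) = 2*p*(6 + 2*p) (h(p) = (p + p)*(p + (6 + p)) = (2*p)*(6 + 2*p) = 2*p*(6 + 2*p))
q(n, y) = 2*n*(y + 4*n*(3 + n)) (q(n, y) = (n + n)*(y + 4*n*(3 + n)) = (2*n)*(y + 4*n*(3 + n)) = 2*n*(y + 4*n*(3 + n)))
3272 - q(32, 48) = 3272 - 2*32*(48 + 4*32*(3 + 32)) = 3272 - 2*32*(48 + 4*32*35) = 3272 - 2*32*(48 + 4480) = 3272 - 2*32*4528 = 3272 - 1*289792 = 3272 - 289792 = -286520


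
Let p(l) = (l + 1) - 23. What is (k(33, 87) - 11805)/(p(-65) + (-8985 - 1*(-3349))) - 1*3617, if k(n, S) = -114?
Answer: -20688172/5723 ≈ -3614.9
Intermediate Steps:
p(l) = -22 + l (p(l) = (1 + l) - 23 = -22 + l)
(k(33, 87) - 11805)/(p(-65) + (-8985 - 1*(-3349))) - 1*3617 = (-114 - 11805)/((-22 - 65) + (-8985 - 1*(-3349))) - 1*3617 = -11919/(-87 + (-8985 + 3349)) - 3617 = -11919/(-87 - 5636) - 3617 = -11919/(-5723) - 3617 = -11919*(-1/5723) - 3617 = 11919/5723 - 3617 = -20688172/5723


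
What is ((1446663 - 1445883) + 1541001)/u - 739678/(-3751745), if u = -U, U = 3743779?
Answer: -3015178194683/14045704144355 ≈ -0.21467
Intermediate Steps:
u = -3743779 (u = -1*3743779 = -3743779)
((1446663 - 1445883) + 1541001)/u - 739678/(-3751745) = ((1446663 - 1445883) + 1541001)/(-3743779) - 739678/(-3751745) = (780 + 1541001)*(-1/3743779) - 739678*(-1/3751745) = 1541781*(-1/3743779) + 739678/3751745 = -1541781/3743779 + 739678/3751745 = -3015178194683/14045704144355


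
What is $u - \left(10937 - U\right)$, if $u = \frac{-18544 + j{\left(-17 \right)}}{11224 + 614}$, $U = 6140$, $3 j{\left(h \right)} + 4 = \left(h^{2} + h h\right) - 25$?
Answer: $- \frac{56805247}{11838} \approx -4798.5$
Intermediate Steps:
$j{\left(h \right)} = - \frac{29}{3} + \frac{2 h^{2}}{3}$ ($j{\left(h \right)} = - \frac{4}{3} + \frac{\left(h^{2} + h h\right) - 25}{3} = - \frac{4}{3} + \frac{\left(h^{2} + h^{2}\right) - 25}{3} = - \frac{4}{3} + \frac{2 h^{2} - 25}{3} = - \frac{4}{3} + \frac{-25 + 2 h^{2}}{3} = - \frac{4}{3} + \left(- \frac{25}{3} + \frac{2 h^{2}}{3}\right) = - \frac{29}{3} + \frac{2 h^{2}}{3}$)
$u = - \frac{18361}{11838}$ ($u = \frac{-18544 - \left(\frac{29}{3} - \frac{2 \left(-17\right)^{2}}{3}\right)}{11224 + 614} = \frac{-18544 + \left(- \frac{29}{3} + \frac{2}{3} \cdot 289\right)}{11838} = \left(-18544 + \left(- \frac{29}{3} + \frac{578}{3}\right)\right) \frac{1}{11838} = \left(-18544 + 183\right) \frac{1}{11838} = \left(-18361\right) \frac{1}{11838} = - \frac{18361}{11838} \approx -1.551$)
$u - \left(10937 - U\right) = - \frac{18361}{11838} - \left(10937 - 6140\right) = - \frac{18361}{11838} - 4797 = - \frac{56805247}{11838}$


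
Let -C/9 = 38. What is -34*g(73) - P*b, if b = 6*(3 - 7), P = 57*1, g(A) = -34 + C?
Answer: 14152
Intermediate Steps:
C = -342 (C = -9*38 = -342)
g(A) = -376 (g(A) = -34 - 342 = -376)
P = 57
b = -24 (b = 6*(-4) = -24)
-34*g(73) - P*b = -34*(-376) - 57*(-24) = 12784 - 1*(-1368) = 12784 + 1368 = 14152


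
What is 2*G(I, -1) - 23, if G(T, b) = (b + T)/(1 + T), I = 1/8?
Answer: -221/9 ≈ -24.556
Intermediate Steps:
I = ⅛ ≈ 0.12500
G(T, b) = (T + b)/(1 + T)
2*G(I, -1) - 23 = 2*((⅛ - 1)/(1 + ⅛)) - 23 = 2*(-7/8/(9/8)) - 23 = 2*((8/9)*(-7/8)) - 23 = 2*(-7/9) - 23 = -14/9 - 23 = -221/9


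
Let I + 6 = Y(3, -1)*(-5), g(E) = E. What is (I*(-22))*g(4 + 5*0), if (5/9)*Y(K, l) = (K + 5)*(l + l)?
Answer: -12144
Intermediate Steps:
Y(K, l) = 18*l*(5 + K)/5 (Y(K, l) = 9*((K + 5)*(l + l))/5 = 9*((5 + K)*(2*l))/5 = 9*(2*l*(5 + K))/5 = 18*l*(5 + K)/5)
I = 138 (I = -6 + ((18/5)*(-1)*(5 + 3))*(-5) = -6 + ((18/5)*(-1)*8)*(-5) = -6 - 144/5*(-5) = -6 + 144 = 138)
(I*(-22))*g(4 + 5*0) = (138*(-22))*(4 + 5*0) = -3036*(4 + 0) = -3036*4 = -12144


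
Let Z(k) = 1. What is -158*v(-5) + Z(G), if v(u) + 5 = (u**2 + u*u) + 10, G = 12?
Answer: -8689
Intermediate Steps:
v(u) = 5 + 2*u**2 (v(u) = -5 + ((u**2 + u*u) + 10) = -5 + ((u**2 + u**2) + 10) = -5 + (2*u**2 + 10) = -5 + (10 + 2*u**2) = 5 + 2*u**2)
-158*v(-5) + Z(G) = -158*(5 + 2*(-5)**2) + 1 = -158*(5 + 2*25) + 1 = -158*(5 + 50) + 1 = -158*55 + 1 = -8690 + 1 = -8689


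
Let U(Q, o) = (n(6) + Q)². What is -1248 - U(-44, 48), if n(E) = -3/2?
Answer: -13273/4 ≈ -3318.3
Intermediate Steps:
n(E) = -3/2 (n(E) = -3*½ = -3/2)
U(Q, o) = (-3/2 + Q)²
-1248 - U(-44, 48) = -1248 - (-3 + 2*(-44))²/4 = -1248 - (-3 - 88)²/4 = -1248 - (-91)²/4 = -1248 - 8281/4 = -13273/4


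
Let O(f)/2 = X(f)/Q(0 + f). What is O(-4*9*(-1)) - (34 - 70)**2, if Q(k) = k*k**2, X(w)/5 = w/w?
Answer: -30233083/23328 ≈ -1296.0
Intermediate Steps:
X(w) = 5 (X(w) = 5*(w/w) = 5*1 = 5)
Q(k) = k**3
O(f) = 10/f**3 (O(f) = 2*(5/((0 + f)**3)) = 2*(5/(f**3)) = 2*(5/f**3) = 10/f**3)
O(-4*9*(-1)) - (34 - 70)**2 = 10/(-4*9*(-1))**3 - (34 - 70)**2 = 10/(-36*(-1))**3 - 1*(-36)**2 = 10/36**3 - 1*1296 = 10*(1/46656) - 1296 = 5/23328 - 1296 = -30233083/23328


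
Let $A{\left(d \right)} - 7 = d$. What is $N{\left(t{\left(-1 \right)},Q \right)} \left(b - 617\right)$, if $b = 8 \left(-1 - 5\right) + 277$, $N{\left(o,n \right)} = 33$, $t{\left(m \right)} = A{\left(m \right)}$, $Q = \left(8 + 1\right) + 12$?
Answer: $-12804$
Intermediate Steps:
$A{\left(d \right)} = 7 + d$
$Q = 21$ ($Q = 9 + 12 = 21$)
$t{\left(m \right)} = 7 + m$
$b = 229$ ($b = 8 \left(-6\right) + 277 = -48 + 277 = 229$)
$N{\left(t{\left(-1 \right)},Q \right)} \left(b - 617\right) = 33 \left(229 - 617\right) = 33 \left(-388\right) = -12804$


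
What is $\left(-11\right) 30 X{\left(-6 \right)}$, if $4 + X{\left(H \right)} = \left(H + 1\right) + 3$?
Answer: $1980$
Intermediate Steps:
$X{\left(H \right)} = H$ ($X{\left(H \right)} = -4 + \left(\left(H + 1\right) + 3\right) = -4 + \left(\left(1 + H\right) + 3\right) = -4 + \left(4 + H\right) = H$)
$\left(-11\right) 30 X{\left(-6 \right)} = \left(-11\right) 30 \left(-6\right) = \left(-330\right) \left(-6\right) = 1980$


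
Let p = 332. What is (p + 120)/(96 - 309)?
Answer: -452/213 ≈ -2.1221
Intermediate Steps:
(p + 120)/(96 - 309) = (332 + 120)/(96 - 309) = 452/(-213) = 452*(-1/213) = -452/213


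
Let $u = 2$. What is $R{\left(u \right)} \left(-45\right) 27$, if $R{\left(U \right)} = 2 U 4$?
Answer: $-19440$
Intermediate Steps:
$R{\left(U \right)} = 8 U$
$R{\left(u \right)} \left(-45\right) 27 = 8 \cdot 2 \left(-45\right) 27 = 16 \left(-45\right) 27 = \left(-720\right) 27 = -19440$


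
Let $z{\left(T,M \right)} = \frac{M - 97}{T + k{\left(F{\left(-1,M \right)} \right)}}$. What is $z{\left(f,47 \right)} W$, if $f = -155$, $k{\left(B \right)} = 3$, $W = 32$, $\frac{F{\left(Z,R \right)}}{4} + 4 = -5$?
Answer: $\frac{200}{19} \approx 10.526$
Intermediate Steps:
$F{\left(Z,R \right)} = -36$ ($F{\left(Z,R \right)} = -16 + 4 \left(-5\right) = -16 - 20 = -36$)
$z{\left(T,M \right)} = \frac{-97 + M}{3 + T}$ ($z{\left(T,M \right)} = \frac{M - 97}{T + 3} = \frac{-97 + M}{3 + T}$)
$z{\left(f,47 \right)} W = \frac{-97 + 47}{3 - 155} \cdot 32 = \frac{1}{-152} \left(-50\right) 32 = \left(- \frac{1}{152}\right) \left(-50\right) 32 = \frac{25}{76} \cdot 32 = \frac{200}{19}$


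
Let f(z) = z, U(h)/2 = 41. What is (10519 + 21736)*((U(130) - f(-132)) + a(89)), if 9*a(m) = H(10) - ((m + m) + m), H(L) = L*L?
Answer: 56736545/9 ≈ 6.3041e+6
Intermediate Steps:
U(h) = 82 (U(h) = 2*41 = 82)
H(L) = L**2
a(m) = 100/9 - m/3 (a(m) = (10**2 - ((m + m) + m))/9 = (100 - (2*m + m))/9 = (100 - 3*m)/9 = 100/9 - m/3)
(10519 + 21736)*((U(130) - f(-132)) + a(89)) = (10519 + 21736)*((82 - 1*(-132)) + (100/9 - 1/3*89)) = 32255*((82 + 132) + (100/9 - 89/3)) = 32255*(214 - 167/9) = 32255*(1759/9) = 56736545/9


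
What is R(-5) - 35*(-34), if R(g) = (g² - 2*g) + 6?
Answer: 1231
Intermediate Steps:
R(g) = 6 + g² - 2*g
R(-5) - 35*(-34) = (6 + (-5)² - 2*(-5)) - 35*(-34) = (6 + 25 + 10) + 1190 = 41 + 1190 = 1231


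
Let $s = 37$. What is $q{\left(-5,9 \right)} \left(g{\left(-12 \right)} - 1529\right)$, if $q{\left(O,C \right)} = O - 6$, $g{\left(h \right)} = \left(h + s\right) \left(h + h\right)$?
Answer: $23419$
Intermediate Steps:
$g{\left(h \right)} = 2 h \left(37 + h\right)$ ($g{\left(h \right)} = \left(h + 37\right) \left(h + h\right) = \left(37 + h\right) 2 h = 2 h \left(37 + h\right)$)
$q{\left(O,C \right)} = -6 + O$
$q{\left(-5,9 \right)} \left(g{\left(-12 \right)} - 1529\right) = \left(-6 - 5\right) \left(2 \left(-12\right) \left(37 - 12\right) - 1529\right) = - 11 \left(2 \left(-12\right) 25 - 1529\right) = - 11 \left(-600 - 1529\right) = \left(-11\right) \left(-2129\right) = 23419$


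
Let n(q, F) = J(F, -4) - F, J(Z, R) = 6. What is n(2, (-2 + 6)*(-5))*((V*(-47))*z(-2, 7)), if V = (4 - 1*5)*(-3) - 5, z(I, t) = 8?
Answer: 19552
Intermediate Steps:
V = -2 (V = (4 - 5)*(-3) - 5 = -1*(-3) - 5 = 3 - 5 = -2)
n(q, F) = 6 - F
n(2, (-2 + 6)*(-5))*((V*(-47))*z(-2, 7)) = (6 - (-2 + 6)*(-5))*(-2*(-47)*8) = (6 - 4*(-5))*(94*8) = (6 - 1*(-20))*752 = (6 + 20)*752 = 26*752 = 19552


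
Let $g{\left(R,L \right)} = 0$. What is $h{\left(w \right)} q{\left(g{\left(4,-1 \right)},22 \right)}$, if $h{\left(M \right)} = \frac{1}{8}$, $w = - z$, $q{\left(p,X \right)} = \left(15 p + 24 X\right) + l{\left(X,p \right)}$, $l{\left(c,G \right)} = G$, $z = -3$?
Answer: $66$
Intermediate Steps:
$q{\left(p,X \right)} = 16 p + 24 X$ ($q{\left(p,X \right)} = \left(15 p + 24 X\right) + p = 16 p + 24 X$)
$w = 3$ ($w = \left(-1\right) \left(-3\right) = 3$)
$h{\left(M \right)} = \frac{1}{8}$
$h{\left(w \right)} q{\left(g{\left(4,-1 \right)},22 \right)} = \frac{16 \cdot 0 + 24 \cdot 22}{8} = \frac{0 + 528}{8} = \frac{1}{8} \cdot 528 = 66$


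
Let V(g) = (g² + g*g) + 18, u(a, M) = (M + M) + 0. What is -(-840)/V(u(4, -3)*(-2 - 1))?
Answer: 140/111 ≈ 1.2613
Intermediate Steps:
u(a, M) = 2*M (u(a, M) = 2*M + 0 = 2*M)
V(g) = 18 + 2*g² (V(g) = (g² + g²) + 18 = 2*g² + 18 = 18 + 2*g²)
-(-840)/V(u(4, -3)*(-2 - 1)) = -(-840)/(18 + 2*((2*(-3))*(-2 - 1))²) = -(-840)/(18 + 2*(-6*(-3))²) = -(-840)/(18 + 2*18²) = -(-840)/(18 + 2*324) = -(-840)/(18 + 648) = -(-840)/666 = -1*(-140/111) = 140/111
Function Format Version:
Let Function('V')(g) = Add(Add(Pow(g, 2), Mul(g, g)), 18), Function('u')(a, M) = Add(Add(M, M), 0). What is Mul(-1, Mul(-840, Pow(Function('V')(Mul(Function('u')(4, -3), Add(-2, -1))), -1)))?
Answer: Rational(140, 111) ≈ 1.2613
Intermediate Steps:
Function('u')(a, M) = Mul(2, M) (Function('u')(a, M) = Add(Mul(2, M), 0) = Mul(2, M))
Function('V')(g) = Add(18, Mul(2, Pow(g, 2))) (Function('V')(g) = Add(Add(Pow(g, 2), Pow(g, 2)), 18) = Add(Mul(2, Pow(g, 2)), 18) = Add(18, Mul(2, Pow(g, 2))))
Mul(-1, Mul(-840, Pow(Function('V')(Mul(Function('u')(4, -3), Add(-2, -1))), -1))) = Mul(-1, Mul(-840, Pow(Add(18, Mul(2, Pow(Mul(Mul(2, -3), Add(-2, -1)), 2))), -1))) = Mul(-1, Mul(-840, Pow(Add(18, Mul(2, Pow(Mul(-6, -3), 2))), -1))) = Mul(-1, Mul(-840, Pow(Add(18, Mul(2, Pow(18, 2))), -1))) = Mul(-1, Mul(-840, Pow(Add(18, Mul(2, 324)), -1))) = Mul(-1, Mul(-840, Pow(Add(18, 648), -1))) = Mul(-1, Mul(-840, Pow(666, -1))) = Mul(-1, Mul(-840, Rational(1, 666))) = Mul(-1, Rational(-140, 111)) = Rational(140, 111)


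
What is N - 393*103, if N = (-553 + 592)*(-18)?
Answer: -41181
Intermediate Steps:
N = -702 (N = 39*(-18) = -702)
N - 393*103 = -702 - 393*103 = -702 - 40479 = -41181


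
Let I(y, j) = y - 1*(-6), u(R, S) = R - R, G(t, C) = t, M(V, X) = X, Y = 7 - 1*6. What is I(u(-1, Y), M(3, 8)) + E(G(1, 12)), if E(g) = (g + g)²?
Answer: 10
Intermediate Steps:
Y = 1 (Y = 7 - 6 = 1)
u(R, S) = 0
E(g) = 4*g² (E(g) = (2*g)² = 4*g²)
I(y, j) = 6 + y (I(y, j) = y + 6 = 6 + y)
I(u(-1, Y), M(3, 8)) + E(G(1, 12)) = (6 + 0) + 4*1² = 6 + 4*1 = 6 + 4 = 10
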